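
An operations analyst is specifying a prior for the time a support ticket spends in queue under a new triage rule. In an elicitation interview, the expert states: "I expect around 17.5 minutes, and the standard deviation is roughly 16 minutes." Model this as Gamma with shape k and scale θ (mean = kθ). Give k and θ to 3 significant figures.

For Gamma(k, scale θ): mean = kθ, variance = kθ², so CV = 1/√k.
CV = SD/mean = 16/17.5 = 0.9143, hence k = 1/CV² = 1.2.
Then θ = mean/k = 17.5/1.2 = 14.6.

k ≈ 1.2, θ ≈ 14.6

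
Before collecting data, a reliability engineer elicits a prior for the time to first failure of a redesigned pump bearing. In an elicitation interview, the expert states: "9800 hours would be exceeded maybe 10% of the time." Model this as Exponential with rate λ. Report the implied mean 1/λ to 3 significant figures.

P(T > 9800.0) = e^(−λ·9800.0) = 0.1, so λ = −ln(0.1)/9800.0 = 0.000235.
Mean = 1/λ = 4260 hours.

mean ≈ 4260 hours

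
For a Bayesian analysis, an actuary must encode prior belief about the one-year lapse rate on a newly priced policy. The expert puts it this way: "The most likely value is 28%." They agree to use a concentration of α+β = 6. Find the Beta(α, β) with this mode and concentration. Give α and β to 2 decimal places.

For α,β > 1 the Beta mode is (α−1)/(α+β−2). With α+β = 6, the mode is (α−1)/4.
Set (α−1)/4 = 0.28 → α = 1 + 0.28·4 = 2.12.
β = 6 − α = 3.88.

α = 2.12, β = 3.88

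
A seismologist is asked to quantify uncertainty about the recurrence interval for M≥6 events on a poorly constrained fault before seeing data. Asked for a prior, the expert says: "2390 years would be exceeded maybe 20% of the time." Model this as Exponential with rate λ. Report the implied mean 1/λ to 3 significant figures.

mean ≈ 1480 years

P(T > 2390.0) = e^(−λ·2390.0) = 0.2, so λ = −ln(0.2)/2390.0 = 0.000673.
Mean = 1/λ = 1480 years.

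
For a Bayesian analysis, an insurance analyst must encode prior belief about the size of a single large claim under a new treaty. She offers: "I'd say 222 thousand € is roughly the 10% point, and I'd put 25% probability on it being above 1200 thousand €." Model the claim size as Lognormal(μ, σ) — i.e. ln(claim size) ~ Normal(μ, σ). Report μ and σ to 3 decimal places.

If T ~ Lognormal(μ,σ) then ln T ~ Normal(μ,σ), so the p-quantile of ln T is μ + z_p·σ.
ln(222) = 5.403 and ln(1200) = 7.09; z_{0.1} = -1.282, z_{0.75} = 0.6745.
σ = (7.09 − 5.403)/(0.6745 − (-1.282)) = 0.863.
μ = 5.403 − (-1.282)·0.863 = 6.508.

μ ≈ 6.508, σ ≈ 0.863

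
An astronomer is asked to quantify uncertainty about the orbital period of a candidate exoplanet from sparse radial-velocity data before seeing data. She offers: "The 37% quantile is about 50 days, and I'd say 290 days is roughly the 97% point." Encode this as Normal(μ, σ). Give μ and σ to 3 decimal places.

For Normal(μ,σ), the p-quantile is μ + z_p·σ. Here z_{0.37} = -0.3319, z_{0.97} = 1.881.
So 50 = μ − 0.3319σ and 290 = μ + 1.881σ.
Subtracting: σ = (290 − 50)/(1.881 − (-0.3319)) = 108.467.
Then μ = 50 − (-0.3319)·108.467 = 85.995.

μ = 85.995, σ = 108.467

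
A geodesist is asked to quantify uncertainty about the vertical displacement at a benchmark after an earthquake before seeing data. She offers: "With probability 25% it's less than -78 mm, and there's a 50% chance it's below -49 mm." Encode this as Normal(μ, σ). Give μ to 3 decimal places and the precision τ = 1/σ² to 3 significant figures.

The p-quantile of Normal(μ,σ) is μ + z_p·σ, with z_{0.25} = -0.6745 and z_{0.5} = 0.
Eliminate σ: μ = (z₂·x₁ − z₁·x₂)/(z₂ − z₁) = (0·-78 − (-0.6745)·-49)/0.6745 = -49.000.
Then σ = (x₂ − x₁)/(z₂ − z₁) = (-49 − -78)/0.6745 = 42.995.
Precision τ = 1/σ² = 1/43² = 0.000541.

μ = -49.000, τ = 0.000541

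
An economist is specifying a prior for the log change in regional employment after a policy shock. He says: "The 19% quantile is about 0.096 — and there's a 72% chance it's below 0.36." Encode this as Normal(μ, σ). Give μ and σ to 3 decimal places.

The p-quantile of Normal(μ,σ) is μ + z_p·σ, with z_{0.19} = -0.8779 and z_{0.72} = 0.5828.
Eliminate σ: μ = (z₂·x₁ − z₁·x₂)/(z₂ − z₁) = (0.5828·0.096 − (-0.8779)·0.36)/1.461 = 0.255.
Then σ = (x₂ − x₁)/(z₂ − z₁) = (0.36 − 0.096)/1.461 = 0.181.

μ = 0.255, σ = 0.181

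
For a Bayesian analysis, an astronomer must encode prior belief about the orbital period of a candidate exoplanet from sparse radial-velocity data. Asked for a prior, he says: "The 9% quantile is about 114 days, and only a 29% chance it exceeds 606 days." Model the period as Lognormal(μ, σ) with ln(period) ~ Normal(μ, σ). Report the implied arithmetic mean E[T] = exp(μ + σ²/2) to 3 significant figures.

E[T] ≈ 549 days

If T ~ Lognormal(μ,σ) then ln T ~ Normal(μ,σ), so the p-quantile of ln T is μ + z_p·σ.
ln(114) = 4.736 and ln(606) = 6.407; z_{0.09} = -1.341, z_{0.71} = 0.5534.
σ = (6.407 − 4.736)/(0.5534 − (-1.341)) = 0.882.
μ = 4.736 − (-1.341)·0.882 = 5.919.
E[T] = exp(μ + σ²/2) = exp(5.919 + 0.3890) = 549 days.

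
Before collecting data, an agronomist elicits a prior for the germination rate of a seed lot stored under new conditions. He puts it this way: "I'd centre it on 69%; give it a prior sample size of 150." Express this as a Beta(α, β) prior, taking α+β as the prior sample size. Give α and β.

α = 103.5, β = 46.5

Under the effective-sample-size interpretation, Beta(α, β) has prior mean α/(α+β) and prior sample size α+β.
So α+β = 150 and α/(α+β) = 0.69, giving α = 0.69·150 = 103.5 and β = 150 − 103.5 = 46.5.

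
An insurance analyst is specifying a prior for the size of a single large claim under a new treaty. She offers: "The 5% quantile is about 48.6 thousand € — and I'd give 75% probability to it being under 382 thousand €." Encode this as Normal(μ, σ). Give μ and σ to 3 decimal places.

μ = 285.044, σ = 143.748

The p-quantile of Normal(μ,σ) is μ + z_p·σ, with z_{0.05} = -1.645 and z_{0.75} = 0.6745.
Eliminate σ: μ = (z₂·x₁ − z₁·x₂)/(z₂ − z₁) = (0.6745·48.6 − (-1.645)·382)/2.319 = 285.044.
Then σ = (x₂ − x₁)/(z₂ − z₁) = (382 − 48.6)/2.319 = 143.748.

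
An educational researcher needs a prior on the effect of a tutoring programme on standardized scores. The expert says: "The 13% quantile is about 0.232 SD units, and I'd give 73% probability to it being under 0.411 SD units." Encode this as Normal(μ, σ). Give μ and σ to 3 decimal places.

For Normal(μ,σ), the p-quantile is μ + z_p·σ. Here z_{0.13} = -1.126, z_{0.73} = 0.6128.
So 0.232 = μ − 1.126σ and 0.411 = μ + 0.6128σ.
Subtracting: σ = (0.411 − 0.232)/(0.6128 − (-1.126)) = 0.103.
Then μ = 0.232 − (-1.126)·0.103 = 0.348.

μ = 0.348, σ = 0.103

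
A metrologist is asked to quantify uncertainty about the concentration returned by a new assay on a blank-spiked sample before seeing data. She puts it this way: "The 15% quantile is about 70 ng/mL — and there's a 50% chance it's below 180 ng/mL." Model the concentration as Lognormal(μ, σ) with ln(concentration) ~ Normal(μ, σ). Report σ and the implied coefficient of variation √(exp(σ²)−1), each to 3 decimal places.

σ ≈ 0.911, CV ≈ 1.138

If T ~ Lognormal(μ,σ) then ln T ~ Normal(μ,σ), so the p-quantile of ln T is μ + z_p·σ.
ln(70) = 4.248 and ln(180) = 5.193; z_{0.15} = -1.036, z_{0.5} = 0.
σ = (5.193 − 4.248)/(0 − (-1.036)) = 0.911.
μ = 4.248 − (-1.036)·0.911 = 5.193.
CV = √(exp(σ²)−1) = √(exp(0.8304)−1) = 1.138.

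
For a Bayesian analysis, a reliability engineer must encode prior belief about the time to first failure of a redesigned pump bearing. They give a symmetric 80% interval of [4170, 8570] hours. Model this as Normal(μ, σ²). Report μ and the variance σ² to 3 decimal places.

A symmetric 80% interval runs μ ± z·σ with z = 1.282.
Half-width = 2200, so σ = 2200/1.282 = 1716.6691 and σ² = 2946952.872.
μ is the interval midpoint, 6370.000.

μ = 6370.000, σ² = 2946952.872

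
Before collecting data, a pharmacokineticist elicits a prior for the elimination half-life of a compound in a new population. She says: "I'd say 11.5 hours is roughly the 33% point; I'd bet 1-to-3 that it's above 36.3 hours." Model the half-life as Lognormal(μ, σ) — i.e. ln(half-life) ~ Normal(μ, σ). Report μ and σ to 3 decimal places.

If T ~ Lognormal(μ,σ) then ln T ~ Normal(μ,σ), so the p-quantile of ln T is μ + z_p·σ.
ln(11.5) = 2.442 and ln(36.3) = 3.592; z_{0.33} = -0.4399, z_{0.75} = 0.6745.
σ = (3.592 − 2.442)/(0.6745 − (-0.4399)) = 1.031.
μ = 2.442 − (-0.4399)·1.031 = 2.896.

μ ≈ 2.896, σ ≈ 1.031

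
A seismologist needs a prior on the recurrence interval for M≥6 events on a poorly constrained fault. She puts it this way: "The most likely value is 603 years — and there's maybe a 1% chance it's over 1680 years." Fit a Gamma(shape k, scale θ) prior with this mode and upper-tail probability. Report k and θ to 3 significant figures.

k ≈ 5.36, θ ≈ 138

Gamma(k,θ) with k>1 has mode (k−1)θ, so θ = 603/(k−1).
Need P(X < 1680) = 0.99 with θ tied to k this way. Start at k = 2, θ = 603: P(X<1680) ≈ 0.767.
Too low — raise k to concentrate. Iterating converges to k ≈ 5.36.
Then θ = 603/(5.36−1) ≈ 138.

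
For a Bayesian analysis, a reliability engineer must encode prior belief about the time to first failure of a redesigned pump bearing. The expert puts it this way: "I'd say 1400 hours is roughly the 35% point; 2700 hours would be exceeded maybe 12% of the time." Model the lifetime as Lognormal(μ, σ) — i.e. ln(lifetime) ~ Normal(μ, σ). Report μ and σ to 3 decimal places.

If T ~ Lognormal(μ,σ) then ln T ~ Normal(μ,σ), so the p-quantile of ln T is μ + z_p·σ.
ln(1400) = 7.244 and ln(2700) = 7.901; z_{0.35} = -0.3853, z_{0.88} = 1.175.
σ = (7.901 − 7.244)/(1.175 − (-0.3853)) = 0.421.
μ = 7.244 − (-0.3853)·0.421 = 7.406.

μ ≈ 7.406, σ ≈ 0.421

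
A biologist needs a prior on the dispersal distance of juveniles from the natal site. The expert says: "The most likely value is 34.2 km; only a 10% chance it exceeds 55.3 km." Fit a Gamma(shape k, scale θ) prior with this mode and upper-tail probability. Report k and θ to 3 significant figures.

k ≈ 9.15, θ ≈ 4.2

Gamma(k,θ) with k>1 has mode (k−1)θ, so θ = 34.2/(k−1).
Need P(X < 55.3) = 0.9 with θ tied to k this way. Start at k = 2, θ = 34.2: P(X<55.3) ≈ 0.481.
Too low — raise k to concentrate. Iterating converges to k ≈ 9.15.
Then θ = 34.2/(9.15−1) ≈ 4.2.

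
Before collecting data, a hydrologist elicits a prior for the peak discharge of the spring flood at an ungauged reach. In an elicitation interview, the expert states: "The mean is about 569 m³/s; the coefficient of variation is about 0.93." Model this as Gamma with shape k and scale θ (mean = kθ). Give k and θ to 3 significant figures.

k ≈ 1.16, θ ≈ 492

For Gamma(k, scale θ): mean = kθ, variance = kθ², so CV = 1/√k.
CV = 0.93, hence k = 1/CV² = 1.16.
Then θ = mean/k = 569/1.16 = 492.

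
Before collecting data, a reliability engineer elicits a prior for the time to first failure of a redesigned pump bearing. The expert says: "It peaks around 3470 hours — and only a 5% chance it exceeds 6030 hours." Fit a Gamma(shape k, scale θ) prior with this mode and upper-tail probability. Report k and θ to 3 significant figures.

k ≈ 10.1, θ ≈ 380

Gamma(k,θ) with k>1 has mode (k−1)θ, so θ = 3470/(k−1).
Need P(X < 6030) = 0.95 with θ tied to k this way. Start at k = 2, θ = 3470: P(X<6030) ≈ 0.518.
Too low — raise k to concentrate. Iterating converges to k ≈ 10.1.
Then θ = 3470/(10.1−1) ≈ 380.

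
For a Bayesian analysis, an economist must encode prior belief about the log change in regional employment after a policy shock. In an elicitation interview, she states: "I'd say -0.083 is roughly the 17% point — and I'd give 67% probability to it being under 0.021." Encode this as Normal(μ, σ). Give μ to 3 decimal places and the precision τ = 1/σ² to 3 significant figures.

For Normal(μ,σ), the p-quantile is μ + z_p·σ. Here z_{0.17} = -0.9542, z_{0.67} = 0.4399.
So -0.083 = μ − 0.9542σ and 0.021 = μ + 0.4399σ.
Subtracting: σ = (0.021 − -0.083)/(0.4399 − (-0.9542)) = 0.075.
Then μ = -0.083 − (-0.9542)·0.075 = -0.012.
Precision τ = 1/σ² = 1/0.0746² = 180.

μ = -0.012, τ = 180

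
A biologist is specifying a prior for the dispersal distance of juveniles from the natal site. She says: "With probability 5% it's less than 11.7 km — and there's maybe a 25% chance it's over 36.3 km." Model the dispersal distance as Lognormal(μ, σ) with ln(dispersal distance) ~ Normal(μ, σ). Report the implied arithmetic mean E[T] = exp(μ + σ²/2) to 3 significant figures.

If T ~ Lognormal(μ,σ) then ln T ~ Normal(μ,σ), so the p-quantile of ln T is μ + z_p·σ.
ln(11.7) = 2.46 and ln(36.3) = 3.592; z_{0.05} = -1.645, z_{0.75} = 0.6745.
σ = (3.592 − 2.46)/(0.6745 − (-1.645)) = 0.488.
μ = 2.46 − (-1.645)·0.488 = 3.263.
E[T] = exp(μ + σ²/2) = exp(3.263 + 0.1192) = 29.4 km.

E[T] ≈ 29.4 km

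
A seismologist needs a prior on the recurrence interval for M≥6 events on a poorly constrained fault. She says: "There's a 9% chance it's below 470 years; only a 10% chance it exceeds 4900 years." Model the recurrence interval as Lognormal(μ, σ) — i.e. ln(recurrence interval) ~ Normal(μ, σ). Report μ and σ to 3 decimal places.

If T ~ Lognormal(μ,σ) then ln T ~ Normal(μ,σ), so the p-quantile of ln T is μ + z_p·σ.
ln(470) = 6.153 and ln(4900) = 8.497; z_{0.09} = -1.341, z_{0.9} = 1.282.
σ = (8.497 − 6.153)/(1.282 − (-1.341)) = 0.894.
μ = 6.153 − (-1.341)·0.894 = 7.351.

μ ≈ 7.351, σ ≈ 0.894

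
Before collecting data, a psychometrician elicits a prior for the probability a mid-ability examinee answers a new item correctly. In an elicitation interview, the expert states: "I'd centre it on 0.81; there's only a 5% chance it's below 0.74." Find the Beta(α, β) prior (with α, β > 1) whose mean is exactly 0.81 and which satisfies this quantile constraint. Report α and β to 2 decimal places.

With mean 0.81 fixed, write α = 0.81s, β = 0.19s where s = α+β.
Need P(θ < 0.74) = 0.05 under Beta(0.81s, 0.19s). Normal approximation: (q−m)/√(m(1−m)/s) ≈ z_{0.05} = -1.64, so s ≈ 0.81·0.19·(-1.64)²/(0.74−0.81)² = 85.0.
At s = 85.0: P(θ<0.74) ≈ 0.058. Adjusting to match 0.05 gives s ≈ 93.51.
So α = 0.81·93.51 ≈ 75.74, β = 0.19·93.51 ≈ 17.77.

α ≈ 75.74, β ≈ 17.77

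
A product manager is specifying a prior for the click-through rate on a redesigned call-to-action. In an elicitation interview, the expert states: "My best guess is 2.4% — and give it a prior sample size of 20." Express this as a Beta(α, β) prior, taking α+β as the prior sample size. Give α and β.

α = 0.48, β = 19.52

Under the effective-sample-size interpretation, Beta(α, β) has prior mean α/(α+β) and prior sample size α+β.
So α+β = 20 and α/(α+β) = 0.024, giving α = 0.024·20 = 0.48 and β = 20 − 0.48 = 19.52.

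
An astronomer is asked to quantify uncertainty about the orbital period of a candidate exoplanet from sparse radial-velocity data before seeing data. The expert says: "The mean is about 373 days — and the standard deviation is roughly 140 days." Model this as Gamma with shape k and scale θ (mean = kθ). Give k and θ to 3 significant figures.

k ≈ 7.1, θ ≈ 52.5

For Gamma(k, scale θ): mean = kθ, variance = kθ², so CV = 1/√k.
CV = SD/mean = 140/373 = 0.3753, hence k = 1/CV² = 7.1.
Then θ = mean/k = 373/7.1 = 52.5.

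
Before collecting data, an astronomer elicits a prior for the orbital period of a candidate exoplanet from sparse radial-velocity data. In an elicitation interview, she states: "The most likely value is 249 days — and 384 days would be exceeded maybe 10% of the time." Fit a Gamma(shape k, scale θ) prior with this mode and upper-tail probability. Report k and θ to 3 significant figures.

Gamma(k,θ) with k>1 has mode (k−1)θ, so θ = 249/(k−1).
Need P(X < 384) = 0.9 with θ tied to k this way. Start at k = 2, θ = 249: P(X<384) ≈ 0.456.
Too low — raise k to concentrate. Iterating converges to k ≈ 11.
Then θ = 249/(11−1) ≈ 25.

k ≈ 11, θ ≈ 25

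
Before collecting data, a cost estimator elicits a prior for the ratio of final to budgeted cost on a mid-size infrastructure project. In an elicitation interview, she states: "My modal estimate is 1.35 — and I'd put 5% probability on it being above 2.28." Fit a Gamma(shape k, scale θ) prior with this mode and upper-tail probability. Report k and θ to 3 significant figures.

k ≈ 11.2, θ ≈ 0.133

Gamma(k,θ) with k>1 has mode (k−1)θ, so θ = 1.35/(k−1).
Need P(X < 2.28) = 0.95 with θ tied to k this way. Start at k = 2, θ = 1.35: P(X<2.28) ≈ 0.503.
Too low — raise k to concentrate. Iterating converges to k ≈ 11.2.
Then θ = 1.35/(11.2−1) ≈ 0.133.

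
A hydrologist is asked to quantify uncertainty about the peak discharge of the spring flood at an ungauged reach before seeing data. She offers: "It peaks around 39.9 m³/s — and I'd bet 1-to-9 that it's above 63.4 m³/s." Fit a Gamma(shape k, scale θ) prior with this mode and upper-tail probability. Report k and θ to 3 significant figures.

Gamma(k,θ) with k>1 has mode (k−1)θ, so θ = 39.9/(k−1).
Need P(X < 63.4) = 0.9 with θ tied to k this way. Start at k = 2, θ = 39.9: P(X<63.4) ≈ 0.471.
Too low — raise k to concentrate. Iterating converges to k ≈ 9.75.
Then θ = 39.9/(9.75−1) ≈ 4.56.

k ≈ 9.75, θ ≈ 4.56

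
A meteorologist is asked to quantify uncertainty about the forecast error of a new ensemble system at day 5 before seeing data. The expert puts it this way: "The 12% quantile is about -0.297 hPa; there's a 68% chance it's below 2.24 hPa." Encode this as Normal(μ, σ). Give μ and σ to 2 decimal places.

The p-quantile of Normal(μ,σ) is μ + z_p·σ, with z_{0.12} = -1.175 and z_{0.68} = 0.4677.
Eliminate σ: μ = (z₂·x₁ − z₁·x₂)/(z₂ − z₁) = (0.4677·-0.297 − (-1.175)·2.24)/1.643 = 1.52.
Then σ = (x₂ − x₁)/(z₂ − z₁) = (2.24 − -0.297)/1.643 = 1.54.

μ = 1.52, σ = 1.54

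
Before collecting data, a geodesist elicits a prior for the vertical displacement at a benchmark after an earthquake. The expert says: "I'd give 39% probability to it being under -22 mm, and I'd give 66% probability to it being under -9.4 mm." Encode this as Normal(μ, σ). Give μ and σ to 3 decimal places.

μ = -16.913, σ = 18.214

For Normal(μ,σ), the p-quantile is μ + z_p·σ. Here z_{0.39} = -0.2793, z_{0.66} = 0.4125.
So -22 = μ − 0.2793σ and -9.4 = μ + 0.4125σ.
Subtracting: σ = (-9.4 − -22)/(0.4125 − (-0.2793)) = 18.214.
Then μ = -22 − (-0.2793)·18.214 = -16.913.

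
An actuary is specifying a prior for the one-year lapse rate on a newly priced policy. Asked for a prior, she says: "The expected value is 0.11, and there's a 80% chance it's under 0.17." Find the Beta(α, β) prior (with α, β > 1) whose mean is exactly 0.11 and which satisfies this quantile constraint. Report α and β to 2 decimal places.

With mean 0.11 fixed, write α = 0.11s, β = 0.89s where s = α+β.
Need P(θ < 0.17) = 0.8 under Beta(0.11s, 0.89s). Normal approximation: (q−m)/√(m(1−m)/s) ≈ z_{0.8} = 0.842, so s ≈ 0.11·0.89·(0.842)²/(0.17−0.11)² = 19.3.
At s = 19.3: P(θ<0.17) ≈ 0.820. Adjusting to match 0.8 gives s ≈ 14.22.
So α = 0.11·14.22 ≈ 1.56, β = 0.89·14.22 ≈ 12.65.

α ≈ 1.56, β ≈ 12.65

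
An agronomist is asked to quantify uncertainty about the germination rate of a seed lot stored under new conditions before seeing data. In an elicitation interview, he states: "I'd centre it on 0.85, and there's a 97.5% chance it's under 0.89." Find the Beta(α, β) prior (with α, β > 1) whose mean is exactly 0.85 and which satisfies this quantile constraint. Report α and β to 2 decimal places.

With mean 0.85 fixed, write α = 0.85s, β = 0.15s where s = α+β.
Need P(θ < 0.89) = 0.975 under Beta(0.85s, 0.15s). Normal approximation: (q−m)/√(m(1−m)/s) ≈ z_{0.975} = 1.96, so s ≈ 0.85·0.15·(1.96)²/(0.89−0.85)² = 306.1.
At s = 306.1: P(θ<0.89) ≈ 0.982. Adjusting to match 0.975 gives s ≈ 269.61.
So α = 0.85·269.61 ≈ 229.17, β = 0.15·269.61 ≈ 40.44.

α ≈ 229.17, β ≈ 40.44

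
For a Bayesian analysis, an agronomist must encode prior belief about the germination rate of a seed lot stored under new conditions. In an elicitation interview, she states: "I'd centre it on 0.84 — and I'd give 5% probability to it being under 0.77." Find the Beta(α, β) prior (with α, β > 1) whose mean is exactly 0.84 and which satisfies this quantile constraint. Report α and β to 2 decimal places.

α ≈ 70.10, β ≈ 13.35

With mean 0.84 fixed, write α = 0.84s, β = 0.16s where s = α+β.
Need P(θ < 0.77) = 0.05 under Beta(0.84s, 0.16s). Normal approximation: (q−m)/√(m(1−m)/s) ≈ z_{0.05} = -1.64, so s ≈ 0.84·0.16·(-1.64)²/(0.77−0.84)² = 74.2.
At s = 74.2: P(θ<0.77) ≈ 0.060. Adjusting to match 0.05 gives s ≈ 83.46.
So α = 0.84·83.46 ≈ 70.10, β = 0.16·83.46 ≈ 13.35.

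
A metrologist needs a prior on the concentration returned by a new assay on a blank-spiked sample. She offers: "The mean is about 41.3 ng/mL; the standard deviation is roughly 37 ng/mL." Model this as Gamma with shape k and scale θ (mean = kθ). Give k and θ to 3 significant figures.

For Gamma(k, scale θ): mean = kθ, variance = kθ², so CV = 1/√k.
CV = SD/mean = 37/41.3 = 0.8959, hence k = 1/CV² = 1.25.
Then θ = mean/k = 41.3/1.25 = 33.1.

k ≈ 1.25, θ ≈ 33.1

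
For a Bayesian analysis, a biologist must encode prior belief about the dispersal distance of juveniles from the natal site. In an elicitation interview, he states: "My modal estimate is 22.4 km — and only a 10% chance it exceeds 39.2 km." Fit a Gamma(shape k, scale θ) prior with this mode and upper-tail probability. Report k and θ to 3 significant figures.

k ≈ 7.06, θ ≈ 3.69

Gamma(k,θ) with k>1 has mode (k−1)θ, so θ = 22.4/(k−1).
Need P(X < 39.2) = 0.9 with θ tied to k this way. Start at k = 2, θ = 22.4: P(X<39.2) ≈ 0.522.
Too low — raise k to concentrate. Iterating converges to k ≈ 7.06.
Then θ = 22.4/(7.06−1) ≈ 3.69.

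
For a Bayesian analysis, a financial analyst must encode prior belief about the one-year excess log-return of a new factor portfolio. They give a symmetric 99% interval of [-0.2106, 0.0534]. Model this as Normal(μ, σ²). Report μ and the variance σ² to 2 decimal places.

A symmetric 99% interval runs μ ± z·σ with z = 2.576.
Half-width = 0.132, so σ = 0.132/2.576 = 0.051 and σ² = 0.00.
μ is the interval midpoint, -0.08.

μ = -0.08, σ² = 0.00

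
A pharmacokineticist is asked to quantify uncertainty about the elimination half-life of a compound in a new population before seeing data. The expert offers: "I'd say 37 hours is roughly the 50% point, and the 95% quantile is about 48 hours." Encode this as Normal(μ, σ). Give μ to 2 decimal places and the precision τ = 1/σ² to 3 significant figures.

μ = 37.00, τ = 0.0224

For Normal(μ,σ), the p-quantile is μ + z_p·σ. Here z_{0.5} = 0, z_{0.95} = 1.645.
So 37 = μ + 0σ and 48 = μ + 1.645σ.
Subtracting: σ = (48 − 37)/(1.645 − (0)) = 6.69.
Then μ = 37 − (0)·6.69 = 37.00.
Precision τ = 1/σ² = 1/6.688² = 0.0224.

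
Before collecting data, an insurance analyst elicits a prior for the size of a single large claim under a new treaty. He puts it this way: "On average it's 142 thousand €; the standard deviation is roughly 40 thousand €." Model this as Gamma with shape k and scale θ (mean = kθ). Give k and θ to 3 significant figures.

For Gamma(k, scale θ): mean = kθ, variance = kθ², so CV = 1/√k.
CV = SD/mean = 40/142 = 0.2817, hence k = 1/CV² = 12.6.
Then θ = mean/k = 142/12.6 = 11.3.

k ≈ 12.6, θ ≈ 11.3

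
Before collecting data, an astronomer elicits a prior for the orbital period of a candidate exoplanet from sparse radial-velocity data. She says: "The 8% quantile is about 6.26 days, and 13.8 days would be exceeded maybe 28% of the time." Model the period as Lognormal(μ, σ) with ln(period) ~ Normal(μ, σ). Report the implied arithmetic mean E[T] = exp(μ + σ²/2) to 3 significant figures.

E[T] ≈ 11.8 days

If T ~ Lognormal(μ,σ) then ln T ~ Normal(μ,σ), so the p-quantile of ln T is μ + z_p·σ.
ln(6.26) = 1.834 and ln(13.8) = 2.625; z_{0.08} = -1.405, z_{0.72} = 0.5828.
σ = (2.625 − 1.834)/(0.5828 − (-1.405)) = 0.398.
μ = 1.834 − (-1.405)·0.398 = 2.393.
E[T] = exp(μ + σ²/2) = exp(2.393 + 0.0791) = 11.8 days.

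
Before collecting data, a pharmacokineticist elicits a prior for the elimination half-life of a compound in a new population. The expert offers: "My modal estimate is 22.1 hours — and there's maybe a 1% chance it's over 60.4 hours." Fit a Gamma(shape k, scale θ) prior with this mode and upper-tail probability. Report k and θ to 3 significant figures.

Gamma(k,θ) with k>1 has mode (k−1)θ, so θ = 22.1/(k−1).
Need P(X < 60.4) = 0.99 with θ tied to k this way. Start at k = 2, θ = 22.1: P(X<60.4) ≈ 0.757.
Too low — raise k to concentrate. Iterating converges to k ≈ 5.55.
Then θ = 22.1/(5.55−1) ≈ 4.86.

k ≈ 5.55, θ ≈ 4.86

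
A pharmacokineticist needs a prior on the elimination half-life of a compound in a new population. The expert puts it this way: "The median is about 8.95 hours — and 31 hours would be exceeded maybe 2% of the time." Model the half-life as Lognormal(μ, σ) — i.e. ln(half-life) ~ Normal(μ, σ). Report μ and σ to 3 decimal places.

If T ~ Lognormal(μ,σ) then ln T ~ Normal(μ,σ), so the p-quantile of ln T is μ + z_p·σ.
ln(8.95) = 2.192 and ln(31) = 3.434; z_{0.5} = 0, z_{0.98} = 2.054.
σ = (3.434 − 2.192)/(2.054 − (0)) = 0.605.
μ = 2.192 − (0)·0.605 = 2.192.

μ ≈ 2.192, σ ≈ 0.605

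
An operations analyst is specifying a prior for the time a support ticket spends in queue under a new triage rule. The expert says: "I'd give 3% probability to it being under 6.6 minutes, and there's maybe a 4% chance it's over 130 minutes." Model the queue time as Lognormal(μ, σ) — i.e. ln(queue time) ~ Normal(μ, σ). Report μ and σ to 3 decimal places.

μ ≈ 3.431, σ ≈ 0.821

If T ~ Lognormal(μ,σ) then ln T ~ Normal(μ,σ), so the p-quantile of ln T is μ + z_p·σ.
ln(6.6) = 1.887 and ln(130) = 4.868; z_{0.03} = -1.881, z_{0.96} = 1.751.
σ = (4.868 − 1.887)/(1.751 − (-1.881)) = 0.821.
μ = 1.887 − (-1.881)·0.821 = 3.431.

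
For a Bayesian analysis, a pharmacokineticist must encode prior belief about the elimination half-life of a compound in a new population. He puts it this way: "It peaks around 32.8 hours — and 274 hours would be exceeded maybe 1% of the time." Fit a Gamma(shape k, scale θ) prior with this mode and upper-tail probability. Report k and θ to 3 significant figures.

Gamma(k,θ) with k>1 has mode (k−1)θ, so θ = 32.8/(k−1).
Need P(X < 274) = 0.99 with θ tied to k this way. Start at k = 2, θ = 32.8: P(X<274) ≈ 0.998.
Too high — lower k to spread out. Iterating converges to k ≈ 1.73.
Then θ = 32.8/(1.73−1) ≈ 44.7.

k ≈ 1.73, θ ≈ 44.7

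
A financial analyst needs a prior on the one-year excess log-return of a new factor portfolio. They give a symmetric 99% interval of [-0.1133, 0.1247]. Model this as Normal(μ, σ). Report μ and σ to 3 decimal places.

A symmetric 99% interval runs μ ± z·σ with z = 2.576.
Half-width = 0.119, so σ = 0.119/2.576 = 0.046.
μ is the interval midpoint, 0.006.

μ = 0.006, σ = 0.046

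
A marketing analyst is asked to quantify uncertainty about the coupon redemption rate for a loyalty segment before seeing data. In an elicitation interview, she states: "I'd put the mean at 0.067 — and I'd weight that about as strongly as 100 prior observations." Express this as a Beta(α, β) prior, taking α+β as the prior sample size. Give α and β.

α = 6.7, β = 93.3

Under the effective-sample-size interpretation, Beta(α, β) has prior mean α/(α+β) and prior sample size α+β.
So α+β = 100 and α/(α+β) = 0.067, giving α = 0.067·100 = 6.7 and β = 100 − 6.7 = 93.3.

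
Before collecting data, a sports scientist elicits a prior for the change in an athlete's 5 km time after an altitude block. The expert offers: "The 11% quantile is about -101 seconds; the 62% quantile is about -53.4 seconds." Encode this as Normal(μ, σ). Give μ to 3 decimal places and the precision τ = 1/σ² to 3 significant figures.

μ = -62.891, τ = 0.00104

The p-quantile of Normal(μ,σ) is μ + z_p·σ, with z_{0.11} = -1.227 and z_{0.62} = 0.3055.
Eliminate σ: μ = (z₂·x₁ − z₁·x₂)/(z₂ − z₁) = (0.3055·-101 − (-1.227)·-53.4)/1.532 = -62.891.
Then σ = (x₂ − x₁)/(z₂ − z₁) = (-53.4 − -101)/1.532 = 31.070.
Precision τ = 1/σ² = 1/31.07² = 0.00104.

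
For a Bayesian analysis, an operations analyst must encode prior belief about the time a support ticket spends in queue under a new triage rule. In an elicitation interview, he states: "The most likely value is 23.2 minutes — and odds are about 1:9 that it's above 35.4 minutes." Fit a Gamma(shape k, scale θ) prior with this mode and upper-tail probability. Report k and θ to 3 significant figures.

k ≈ 11.4, θ ≈ 2.22

Gamma(k,θ) with k>1 has mode (k−1)θ, so θ = 23.2/(k−1).
Need P(X < 35.4) = 0.9 with θ tied to k this way. Start at k = 2, θ = 23.2: P(X<35.4) ≈ 0.451.
Too low — raise k to concentrate. Iterating converges to k ≈ 11.4.
Then θ = 23.2/(11.4−1) ≈ 2.22.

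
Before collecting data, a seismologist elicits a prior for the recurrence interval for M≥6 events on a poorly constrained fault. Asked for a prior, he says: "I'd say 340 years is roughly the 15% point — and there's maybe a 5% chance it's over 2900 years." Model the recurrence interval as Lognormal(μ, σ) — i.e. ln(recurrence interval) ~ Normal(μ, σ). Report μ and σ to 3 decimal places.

μ ≈ 6.658, σ ≈ 0.799

If T ~ Lognormal(μ,σ) then ln T ~ Normal(μ,σ), so the p-quantile of ln T is μ + z_p·σ.
ln(340) = 5.829 and ln(2900) = 7.972; z_{0.15} = -1.036, z_{0.95} = 1.645.
σ = (7.972 − 5.829)/(1.645 − (-1.036)) = 0.799.
μ = 5.829 − (-1.036)·0.799 = 6.658.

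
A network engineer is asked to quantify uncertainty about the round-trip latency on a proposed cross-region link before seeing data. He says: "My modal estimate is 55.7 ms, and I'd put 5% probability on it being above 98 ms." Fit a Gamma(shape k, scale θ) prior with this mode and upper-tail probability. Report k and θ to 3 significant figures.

k ≈ 9.74, θ ≈ 6.37

Gamma(k,θ) with k>1 has mode (k−1)θ, so θ = 55.7/(k−1).
Need P(X < 98) = 0.95 with θ tied to k this way. Start at k = 2, θ = 55.7: P(X<98) ≈ 0.525.
Too low — raise k to concentrate. Iterating converges to k ≈ 9.74.
Then θ = 55.7/(9.74−1) ≈ 6.37.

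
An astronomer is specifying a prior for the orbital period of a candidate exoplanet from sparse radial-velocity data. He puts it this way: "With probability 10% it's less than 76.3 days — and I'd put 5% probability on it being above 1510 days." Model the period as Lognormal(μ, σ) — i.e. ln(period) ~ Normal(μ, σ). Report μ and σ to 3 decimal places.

μ ≈ 5.642, σ ≈ 1.020

If T ~ Lognormal(μ,σ) then ln T ~ Normal(μ,σ), so the p-quantile of ln T is μ + z_p·σ.
ln(76.3) = 4.335 and ln(1510) = 7.32; z_{0.1} = -1.282, z_{0.95} = 1.645.
σ = (7.32 − 4.335)/(1.645 − (-1.282)) = 1.020.
μ = 4.335 − (-1.282)·1.020 = 5.642.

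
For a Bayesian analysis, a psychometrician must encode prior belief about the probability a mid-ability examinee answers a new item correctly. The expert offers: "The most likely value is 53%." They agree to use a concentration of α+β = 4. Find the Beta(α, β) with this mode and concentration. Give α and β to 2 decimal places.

α = 2.06, β = 1.94

For α,β > 1 the Beta mode is (α−1)/(α+β−2). With α+β = 4, the mode is (α−1)/2.
Set (α−1)/2 = 0.53 → α = 1 + 0.53·2 = 2.06.
β = 4 − α = 1.94.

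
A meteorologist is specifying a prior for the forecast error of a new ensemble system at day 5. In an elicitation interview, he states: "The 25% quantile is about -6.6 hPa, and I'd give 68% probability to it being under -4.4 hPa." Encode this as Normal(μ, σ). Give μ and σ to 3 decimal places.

μ = -5.301, σ = 1.926

The p-quantile of Normal(μ,σ) is μ + z_p·σ, with z_{0.25} = -0.6745 and z_{0.68} = 0.4677.
Eliminate σ: μ = (z₂·x₁ − z₁·x₂)/(z₂ − z₁) = (0.4677·-6.6 − (-0.6745)·-4.4)/1.142 = -5.301.
Then σ = (x₂ − x₁)/(z₂ − z₁) = (-4.4 − -6.6)/1.142 = 1.926.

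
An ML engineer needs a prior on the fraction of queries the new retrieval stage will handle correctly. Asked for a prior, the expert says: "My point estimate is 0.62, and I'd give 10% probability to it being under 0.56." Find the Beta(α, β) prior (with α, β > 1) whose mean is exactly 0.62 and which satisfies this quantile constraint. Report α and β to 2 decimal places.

With mean 0.62 fixed, write α = 0.62s, β = 0.38s where s = α+β.
Need P(θ < 0.56) = 0.1 under Beta(0.62s, 0.38s). Normal approximation: (q−m)/√(m(1−m)/s) ≈ z_{0.1} = -1.28, so s ≈ 0.62·0.38·(-1.28)²/(0.56−0.62)² = 107.5.
At s = 107.5: P(θ<0.56) ≈ 0.101. Adjusting to match 0.1 gives s ≈ 108.82.
So α = 0.62·108.82 ≈ 67.47, β = 0.38·108.82 ≈ 41.35.

α ≈ 67.47, β ≈ 41.35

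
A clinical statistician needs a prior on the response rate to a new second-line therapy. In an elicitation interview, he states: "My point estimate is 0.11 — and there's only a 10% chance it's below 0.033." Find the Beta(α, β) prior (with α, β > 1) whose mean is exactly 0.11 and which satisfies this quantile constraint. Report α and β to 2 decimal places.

With mean 0.11 fixed, write α = 0.11s, β = 0.89s where s = α+β.
Need P(θ < 0.033) = 0.1 under Beta(0.11s, 0.89s). Normal approximation: (q−m)/√(m(1−m)/s) ≈ z_{0.1} = -1.28, so s ≈ 0.11·0.89·(-1.28)²/(0.033−0.11)² = 27.1.
At s = 27.1: P(θ<0.033) ≈ 0.055. Adjusting to match 0.1 gives s ≈ 19.24.
So α = 0.11·19.24 ≈ 2.12, β = 0.89·19.24 ≈ 17.13.

α ≈ 2.12, β ≈ 17.13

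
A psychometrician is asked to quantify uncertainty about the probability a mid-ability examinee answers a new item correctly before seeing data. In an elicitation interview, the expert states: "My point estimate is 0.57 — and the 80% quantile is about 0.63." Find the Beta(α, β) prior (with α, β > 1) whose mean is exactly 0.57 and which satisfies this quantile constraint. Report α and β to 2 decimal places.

With mean 0.57 fixed, write α = 0.57s, β = 0.43s where s = α+β.
Need P(θ < 0.63) = 0.8 under Beta(0.57s, 0.43s). Normal approximation: (q−m)/√(m(1−m)/s) ≈ z_{0.8} = 0.842, so s ≈ 0.57·0.43·(0.842)²/(0.63−0.57)² = 48.2.
At s = 48.2: P(θ<0.63) ≈ 0.799. Adjusting to match 0.8 gives s ≈ 48.78.
So α = 0.57·48.78 ≈ 27.80, β = 0.43·48.78 ≈ 20.97.

α ≈ 27.80, β ≈ 20.97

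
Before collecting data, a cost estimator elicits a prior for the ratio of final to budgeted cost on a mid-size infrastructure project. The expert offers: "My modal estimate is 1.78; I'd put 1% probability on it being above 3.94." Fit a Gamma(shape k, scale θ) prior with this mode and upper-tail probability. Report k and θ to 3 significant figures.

k ≈ 8.63, θ ≈ 0.233

Gamma(k,θ) with k>1 has mode (k−1)θ, so θ = 1.78/(k−1).
Need P(X < 3.94) = 0.99 with θ tied to k this way. Start at k = 2, θ = 1.78: P(X<3.94) ≈ 0.649.
Too low — raise k to concentrate. Iterating converges to k ≈ 8.63.
Then θ = 1.78/(8.63−1) ≈ 0.233.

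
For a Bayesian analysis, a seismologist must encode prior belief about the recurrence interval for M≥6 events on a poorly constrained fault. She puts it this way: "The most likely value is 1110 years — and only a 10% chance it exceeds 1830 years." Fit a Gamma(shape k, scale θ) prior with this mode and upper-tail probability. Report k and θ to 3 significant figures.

Gamma(k,θ) with k>1 has mode (k−1)θ, so θ = 1110/(k−1).
Need P(X < 1830) = 0.9 with θ tied to k this way. Start at k = 2, θ = 1110: P(X<1830) ≈ 0.491.
Too low — raise k to concentrate. Iterating converges to k ≈ 8.55.
Then θ = 1110/(8.55−1) ≈ 147.

k ≈ 8.55, θ ≈ 147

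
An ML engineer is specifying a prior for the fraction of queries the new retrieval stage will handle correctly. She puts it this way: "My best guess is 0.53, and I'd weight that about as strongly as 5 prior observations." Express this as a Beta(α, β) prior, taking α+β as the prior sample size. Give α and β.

Under the effective-sample-size interpretation, Beta(α, β) has prior mean α/(α+β) and prior sample size α+β.
So α+β = 5 and α/(α+β) = 0.53, giving α = 0.53·5 = 2.65 and β = 5 − 2.65 = 2.35.

α = 2.65, β = 2.35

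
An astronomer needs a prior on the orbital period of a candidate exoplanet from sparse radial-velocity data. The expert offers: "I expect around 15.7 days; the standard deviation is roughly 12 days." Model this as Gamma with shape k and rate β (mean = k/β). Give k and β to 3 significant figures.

k ≈ 1.71, β ≈ 0.109

For Gamma(k, rate β): mean = k/β, variance = k/β², so CV = 1/√k.
CV = SD/mean = 12/15.7 = 0.7643, hence k = 1/CV² = 1.71.
Then β = k/mean = 1.71/15.7 = 0.109.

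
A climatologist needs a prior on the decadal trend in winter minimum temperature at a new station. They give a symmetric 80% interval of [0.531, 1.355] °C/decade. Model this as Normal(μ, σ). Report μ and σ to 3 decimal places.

μ = 0.943, σ = 0.321

A symmetric 80% interval runs μ ± z·σ with z = 1.282.
Half-width = 0.412, so σ = 0.412/1.282 = 0.321.
μ is the interval midpoint, 0.943.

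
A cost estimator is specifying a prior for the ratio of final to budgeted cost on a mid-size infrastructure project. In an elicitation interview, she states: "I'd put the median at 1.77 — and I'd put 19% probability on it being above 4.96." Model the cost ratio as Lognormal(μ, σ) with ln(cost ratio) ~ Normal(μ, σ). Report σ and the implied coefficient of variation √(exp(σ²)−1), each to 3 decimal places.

If T ~ Lognormal(μ,σ) then ln T ~ Normal(μ,σ), so the p-quantile of ln T is μ + z_p·σ.
ln(1.77) = 0.571 and ln(4.96) = 1.601; z_{0.5} = 0, z_{0.81} = 0.8779.
σ = (1.601 − 0.571)/(0.8779 − (0)) = 1.174.
μ = 0.571 − (0)·1.174 = 0.571.
CV = √(exp(σ²)−1) = √(exp(1.3777)−1) = 1.722.

σ ≈ 1.174, CV ≈ 1.722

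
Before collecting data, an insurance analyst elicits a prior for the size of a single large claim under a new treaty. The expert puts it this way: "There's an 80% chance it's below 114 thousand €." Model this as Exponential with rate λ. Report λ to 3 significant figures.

P(T < 114.0) = 1 − e^(−λ·114.0) = 0.8, so λ = −ln(1−0.8)/114.0 = −ln(0.2)/114.0 = 0.0141.

λ ≈ 0.0141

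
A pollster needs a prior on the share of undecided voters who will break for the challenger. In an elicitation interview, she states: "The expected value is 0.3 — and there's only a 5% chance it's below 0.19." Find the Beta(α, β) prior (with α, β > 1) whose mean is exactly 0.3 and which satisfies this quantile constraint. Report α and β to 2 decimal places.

α ≈ 12.45, β ≈ 29.05

With mean 0.3 fixed, write α = 0.3s, β = 0.7s where s = α+β.
Need P(θ < 0.19) = 0.05 under Beta(0.3s, 0.7s). Normal approximation: (q−m)/√(m(1−m)/s) ≈ z_{0.05} = -1.64, so s ≈ 0.3·0.7·(-1.64)²/(0.19−0.3)² = 47.0.
At s = 47.0: P(θ<0.19) ≈ 0.039. Adjusting to match 0.05 gives s ≈ 41.50.
So α = 0.3·41.50 ≈ 12.45, β = 0.7·41.50 ≈ 29.05.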